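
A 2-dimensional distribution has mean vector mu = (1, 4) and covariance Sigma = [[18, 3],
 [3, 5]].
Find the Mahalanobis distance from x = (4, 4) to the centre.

Step 1 — centre the observation: (x - mu) = (3, 0).

Step 2 — invert Sigma. det(Sigma) = 18·5 - (3)² = 81.
  Sigma^{-1} = (1/det) · [[d, -b], [-b, a]] = [[0.0617, -0.037],
 [-0.037, 0.2222]].

Step 3 — form the quadratic (x - mu)^T · Sigma^{-1} · (x - mu):
  Sigma^{-1} · (x - mu) = (0.1852, -0.1111).
  (x - mu)^T · [Sigma^{-1} · (x - mu)] = (3)·(0.1852) + (0)·(-0.1111) = 0.5556.

Step 4 — take square root: d = √(0.5556) ≈ 0.7454.

d(x, mu) = √(0.5556) ≈ 0.7454


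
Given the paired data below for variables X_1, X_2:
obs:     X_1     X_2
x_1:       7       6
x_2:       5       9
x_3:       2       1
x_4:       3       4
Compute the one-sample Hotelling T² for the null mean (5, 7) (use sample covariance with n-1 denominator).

Step 1 — sample mean vector:
  mean(X_1) = (7 + 5 + 2 + 3) / 4 = 17/4 = 4.25
  mean(X_2) = (6 + 9 + 1 + 4) / 4 = 20/4 = 5
  x̄ = (4.25, 5),  deviation x̄ - mu_0 = (4.25, 5) - (5, 7) = (-0.75, -2).

Step 2 — sample covariance matrix, S[i,j] = (1/(n-1)) · Σ_k (x_{k,i} - mean_i) · (x_{k,j} - mean_j), divisor n-1 = 3:
  S[X_1,X_1] = ((2.75)·(2.75) + (0.75)·(0.75) + (-2.25)·(-2.25) + (-1.25)·(-1.25)) / 3 = 14.75/3 = 4.9167
  S[X_1,X_2] = ((2.75)·(1) + (0.75)·(4) + (-2.25)·(-4) + (-1.25)·(-1)) / 3 = 16/3 = 5.3333
  S[X_2,X_2] = ((1)·(1) + (4)·(4) + (-4)·(-4) + (-1)·(-1)) / 3 = 34/3 = 11.3333
  S = [[4.9167, 5.3333],
 [5.3333, 11.3333]].

Step 3 — invert S. det(S) = 4.9167·11.3333 - (5.3333)² = 27.2778.
  S^{-1} = (1/det) · [[d, -b], [-b, a]] = [[0.4155, -0.1955],
 [-0.1955, 0.1802]].

Step 4 — quadratic form (x̄ - mu_0)^T · S^{-1} · (x̄ - mu_0):
  S^{-1} · (x̄ - mu_0) = (0.0794, -0.2138),
  (x̄ - mu_0)^T · [...] = (-0.75)·(0.0794) + (-2)·(-0.2138) = 0.3681.

Step 5 — scale by n: T² = 4 · 0.3681 = 1.4725.

T² ≈ 1.4725


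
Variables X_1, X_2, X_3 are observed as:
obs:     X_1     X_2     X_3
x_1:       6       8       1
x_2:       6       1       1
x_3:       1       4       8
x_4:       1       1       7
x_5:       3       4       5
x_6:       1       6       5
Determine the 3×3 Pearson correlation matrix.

Step 1 — column means:
  mean(X_1) = (6 + 6 + 1 + 1 + 3 + 1) / 6 = 18/6 = 3
  mean(X_2) = (8 + 1 + 4 + 1 + 4 + 6) / 6 = 24/6 = 4
  mean(X_3) = (1 + 1 + 8 + 7 + 5 + 5) / 6 = 27/6 = 4.5

Step 2 — sample variances and covariances s[i,j] = (1/(n-1)) · Σ_k (x_{k,i} - mean_i) · (x_{k,j} - mean_j), with n-1 = 5:
  s[X_1,X_1] = ((3)·(3) + (3)·(3) + (-2)·(-2) + (-2)·(-2) + (0)·(0) + (-2)·(-2)) / 5 = 30/5 = 6
  s[X_1,X_2] = ((3)·(4) + (3)·(-3) + (-2)·(0) + (-2)·(-3) + (0)·(0) + (-2)·(2)) / 5 = 5/5 = 1
  s[X_1,X_3] = ((3)·(-3.5) + (3)·(-3.5) + (-2)·(3.5) + (-2)·(2.5) + (0)·(0.5) + (-2)·(0.5)) / 5 = -34/5 = -6.8
  s[X_2,X_2] = ((4)·(4) + (-3)·(-3) + (0)·(0) + (-3)·(-3) + (0)·(0) + (2)·(2)) / 5 = 38/5 = 7.6
  s[X_2,X_3] = ((4)·(-3.5) + (-3)·(-3.5) + (0)·(3.5) + (-3)·(2.5) + (0)·(0.5) + (2)·(0.5)) / 5 = -10/5 = -2
  s[X_3,X_3] = ((-3.5)·(-3.5) + (-3.5)·(-3.5) + (3.5)·(3.5) + (2.5)·(2.5) + (0.5)·(0.5) + (0.5)·(0.5)) / 5 = 43.5/5 = 8.7
  Sample standard deviations s_i = √(s[i,i]):
  s(X_1) = √(6) = 2.4495
  s(X_2) = √(7.6) = 2.7568
  s(X_3) = √(8.7) = 2.9496

Step 3 — r_{ij} = s_{ij} / (s_i · s_j):
  r[X_1,X_1] = 1 (diagonal).
  r[X_1,X_2] = 1 / (2.4495 · 2.7568) = 1 / 6.7528 = 0.1481
  r[X_1,X_3] = -6.8 / (2.4495 · 2.9496) = -6.8 / 7.225 = -0.9412
  r[X_2,X_2] = 1 (diagonal).
  r[X_2,X_3] = -2 / (2.7568 · 2.9496) = -2 / 8.1314 = -0.246
  r[X_3,X_3] = 1 (diagonal).

R is symmetric with unit diagonal. Assembling:

R = [[1, 0.1481, -0.9412],
 [0.1481, 1, -0.246],
 [-0.9412, -0.246, 1]]


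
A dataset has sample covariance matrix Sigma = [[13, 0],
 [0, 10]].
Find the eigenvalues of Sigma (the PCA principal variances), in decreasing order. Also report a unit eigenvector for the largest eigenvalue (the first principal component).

Step 1 — characteristic polynomial of 2×2 Sigma:
  det(Sigma - λI) = λ² - trace · λ + det = 0.
  trace = 13 + 10 = 23, det = 13·10 - (0)² = 130.
Step 2 — discriminant:
  Δ = trace² - 4·det = 529 - 520 = 9.
Step 3 — eigenvalues:
  λ = (trace ± √Δ)/2 = (23 ± 3)/2,
  λ_1 = 13,  λ_2 = 10.

Step 4 — unit eigenvector for λ_1: Sigma is diagonal, so its eigenvectors are the coordinate axes. λ_1 = 13 is the diagonal entry on the first coordinate axis, hence
  v_1 = (1, 0) (||v_1|| = 1).

λ_1 = 13,  λ_2 = 10;  v_1 ≈ (1, 0)


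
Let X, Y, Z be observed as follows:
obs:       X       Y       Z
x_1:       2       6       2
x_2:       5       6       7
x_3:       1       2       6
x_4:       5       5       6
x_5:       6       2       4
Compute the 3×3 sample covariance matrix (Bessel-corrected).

Step 1 — column means:
  mean(X) = (2 + 5 + 1 + 5 + 6) / 5 = 19/5 = 3.8
  mean(Y) = (6 + 6 + 2 + 5 + 2) / 5 = 21/5 = 4.2
  mean(Z) = (2 + 7 + 6 + 6 + 4) / 5 = 25/5 = 5

Step 2 — sample covariance S[i,j] = (1/(n-1)) · Σ_k (x_{k,i} - mean_i) · (x_{k,j} - mean_j), with n-1 = 4.
  S[X,X] = ((-1.8)·(-1.8) + (1.2)·(1.2) + (-2.8)·(-2.8) + (1.2)·(1.2) + (2.2)·(2.2)) / 4 = 18.8/4 = 4.7
  S[X,Y] = ((-1.8)·(1.8) + (1.2)·(1.8) + (-2.8)·(-2.2) + (1.2)·(0.8) + (2.2)·(-2.2)) / 4 = 1.2/4 = 0.3
  S[X,Z] = ((-1.8)·(-3) + (1.2)·(2) + (-2.8)·(1) + (1.2)·(1) + (2.2)·(-1)) / 4 = 4/4 = 1
  S[Y,Y] = ((1.8)·(1.8) + (1.8)·(1.8) + (-2.2)·(-2.2) + (0.8)·(0.8) + (-2.2)·(-2.2)) / 4 = 16.8/4 = 4.2
  S[Y,Z] = ((1.8)·(-3) + (1.8)·(2) + (-2.2)·(1) + (0.8)·(1) + (-2.2)·(-1)) / 4 = -1/4 = -0.25
  S[Z,Z] = ((-3)·(-3) + (2)·(2) + (1)·(1) + (1)·(1) + (-1)·(-1)) / 4 = 16/4 = 4

S is symmetric (S[j,i] = S[i,j]). Assembling:

S = [[4.7, 0.3, 1],
 [0.3, 4.2, -0.25],
 [1, -0.25, 4]]


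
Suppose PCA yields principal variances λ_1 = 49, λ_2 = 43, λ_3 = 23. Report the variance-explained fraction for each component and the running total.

Step 1 — total variance = trace(Sigma) = Σ λ_i = 49 + 43 + 23 = 115.

Step 2 — fraction explained by component i = λ_i / Σ λ:
  PC1: 49/115 = 0.4261
  PC2: 43/115 = 0.3739
  PC3: 23/115 = 0.2

Step 3 — cumulative fraction after k components = (λ_1 + ... + λ_k) / Σ λ:
  k = 1: 49/115 = 0.4261
  k = 2: (49 + 43)/115 = 92/115 = 0.8
  k = 3: (49 + 43 + 23)/115 = 115/115 = 1

Summary (fraction, with percent):

explained: PC1 0.4261 (42.61%), PC2 0.3739 (37.39%), PC3 0.2 (20%);  cumulative: 0.4261, 0.8, 1


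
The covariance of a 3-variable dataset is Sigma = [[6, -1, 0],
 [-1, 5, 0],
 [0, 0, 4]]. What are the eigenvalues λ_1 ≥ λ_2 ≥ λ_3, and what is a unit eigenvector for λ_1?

Step 1 — characteristic polynomial p(λ) = det(λI - Sigma) = λ³ - tr·λ² + c_1·λ - det, where tr = trace, c_1 = sum of the principal 2×2 minors, det = det(Sigma):
  tr = 6 + 5 + 4 = 15,
  c_1 = (6·5 - (-1)²) + (6·4 - (0)²) + (5·4 - (0)²) = 29 + 24 + 20 = 73,
  det = 6·(5·4 - (0)²) - (-1)·((-1)·4 - (0)·(0)) + (0)·((-1)·(0) - 5·(0)) = 6·(20) - (-1)·(-4) + (0)·(0) = 116.
  So p(λ) = λ³ - 15λ² + 73λ - 116.
Step 2 — look for an integer root (rational root theorem: any rational root is an integer divisor of 116). Testing λ = 4:
  p(4) = 64 - 240 + 292 - 116 = 0  ✓
  Dividing out (λ - 4): p(λ) = (λ - 4)(λ² - 11λ + 29).
Step 3 — remaining eigenvalues from the quadratic λ² - 11λ + 29 = 0:
  Δ = 11² - 4·29 = 121 - 116 = 5,  λ = (11 ± √5)/2 = (11 ± 2.2361)/2 ≈ 6.618 or 4.382.
  Sorted: λ_1 = 6.618,  λ_2 = 4.382,  λ_3 = 4  (check: sum = 15 = tr ✓).

Step 4 — unit eigenvector for λ_1 ≈ 6.618: v spans the null space of (Sigma - λ_1 I), whose rows are
  r_1 = (-0.618, -1, 0),  r_2 = (-1, -1.618, 0),  r_3 = (0, 0, -2.618).
  v is orthogonal to every row, so take v ∝ r_1 × r_3 = ((-1)·(-2.618) - (0)·(0), (0)·(0) - (-0.618)·(-2.618), (-0.618)·(0) - (-1)·(0)) ≈ (2.618, -1.618, 0).
  Let u = (2.618, -1.618, 0).
  ||u|| = √((2.618)² + (-1.618)² + (0)²) = √(9.4721) ≈ 3.0777,  v_1 = u/||u|| ≈ (0.8507, -0.5257, 0) (||v_1|| = 1).

λ_1 = 6.618,  λ_2 = 4.382,  λ_3 = 4;  v_1 ≈ (0.8507, -0.5257, 0)


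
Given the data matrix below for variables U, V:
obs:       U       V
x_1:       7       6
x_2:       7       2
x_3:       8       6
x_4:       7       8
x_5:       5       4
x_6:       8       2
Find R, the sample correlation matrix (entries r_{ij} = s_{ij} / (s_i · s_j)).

Step 1 — column means:
  mean(U) = (7 + 7 + 8 + 7 + 5 + 8) / 6 = 42/6 = 7
  mean(V) = (6 + 2 + 6 + 8 + 4 + 2) / 6 = 28/6 = 4.6667

Step 2 — sample variances and covariances s[i,j] = (1/(n-1)) · Σ_k (x_{k,i} - mean_i) · (x_{k,j} - mean_j), with n-1 = 5:
  s[U,U] = ((0)·(0) + (0)·(0) + (1)·(1) + (0)·(0) + (-2)·(-2) + (1)·(1)) / 5 = 6/5 = 1.2
  s[U,V] = ((0)·(1.3333) + (0)·(-2.6667) + (1)·(1.3333) + (0)·(3.3333) + (-2)·(-0.6667) + (1)·(-2.6667)) / 5 = 0/5 = 0
  s[V,V] = ((1.3333)·(1.3333) + (-2.6667)·(-2.6667) + (1.3333)·(1.3333) + (3.3333)·(3.3333) + (-0.6667)·(-0.6667) + (-2.6667)·(-2.6667)) / 5 = 29.3333/5 = 5.8667
  Sample standard deviations s_i = √(s[i,i]):
  s(U) = √(1.2) = 1.0954
  s(V) = √(5.8667) = 2.4221

Step 3 — r_{ij} = s_{ij} / (s_i · s_j):
  r[U,U] = 1 (diagonal).
  r[U,V] = 0 / (1.0954 · 2.4221) = 0 / 2.6533 = 0
  r[V,V] = 1 (diagonal).

R is symmetric with unit diagonal. Assembling:

R = [[1, 0],
 [0, 1]]


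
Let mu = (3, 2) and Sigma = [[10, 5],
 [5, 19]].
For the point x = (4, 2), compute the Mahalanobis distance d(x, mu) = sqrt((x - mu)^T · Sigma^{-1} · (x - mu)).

Step 1 — centre the observation: (x - mu) = (1, 0).

Step 2 — invert Sigma. det(Sigma) = 10·19 - (5)² = 165.
  Sigma^{-1} = (1/det) · [[d, -b], [-b, a]] = [[0.1152, -0.0303],
 [-0.0303, 0.0606]].

Step 3 — form the quadratic (x - mu)^T · Sigma^{-1} · (x - mu):
  Sigma^{-1} · (x - mu) = (0.1152, -0.0303).
  (x - mu)^T · [Sigma^{-1} · (x - mu)] = (1)·(0.1152) + (0)·(-0.0303) = 0.1152.

Step 4 — take square root: d = √(0.1152) ≈ 0.3393.

d(x, mu) = √(0.1152) ≈ 0.3393


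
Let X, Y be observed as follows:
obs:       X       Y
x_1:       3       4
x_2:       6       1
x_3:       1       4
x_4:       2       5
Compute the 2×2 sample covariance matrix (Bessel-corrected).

Step 1 — column means:
  mean(X) = (3 + 6 + 1 + 2) / 4 = 12/4 = 3
  mean(Y) = (4 + 1 + 4 + 5) / 4 = 14/4 = 3.5

Step 2 — sample covariance S[i,j] = (1/(n-1)) · Σ_k (x_{k,i} - mean_i) · (x_{k,j} - mean_j), with n-1 = 3.
  S[X,X] = ((0)·(0) + (3)·(3) + (-2)·(-2) + (-1)·(-1)) / 3 = 14/3 = 4.6667
  S[X,Y] = ((0)·(0.5) + (3)·(-2.5) + (-2)·(0.5) + (-1)·(1.5)) / 3 = -10/3 = -3.3333
  S[Y,Y] = ((0.5)·(0.5) + (-2.5)·(-2.5) + (0.5)·(0.5) + (1.5)·(1.5)) / 3 = 9/3 = 3

S is symmetric (S[j,i] = S[i,j]). Assembling:

S = [[4.6667, -3.3333],
 [-3.3333, 3]]


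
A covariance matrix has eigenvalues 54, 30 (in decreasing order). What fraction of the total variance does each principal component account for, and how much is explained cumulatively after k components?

Step 1 — total variance = trace(Sigma) = Σ λ_i = 54 + 30 = 84.

Step 2 — fraction explained by component i = λ_i / Σ λ:
  PC1: 54/84 = 0.6429
  PC2: 30/84 = 0.3571

Step 3 — cumulative fraction after k components = (λ_1 + ... + λ_k) / Σ λ:
  k = 1: 54/84 = 0.6429
  k = 2: (54 + 30)/84 = 84/84 = 1

Summary (fraction, with percent):

explained: PC1 0.6429 (64.29%), PC2 0.3571 (35.71%);  cumulative: 0.6429, 1


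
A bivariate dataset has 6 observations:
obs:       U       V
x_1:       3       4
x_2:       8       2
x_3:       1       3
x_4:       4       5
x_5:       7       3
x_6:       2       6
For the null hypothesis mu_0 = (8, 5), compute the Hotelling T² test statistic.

Step 1 — sample mean vector:
  mean(U) = (3 + 8 + 1 + 4 + 7 + 2) / 6 = 25/6 = 4.1667
  mean(V) = (4 + 2 + 3 + 5 + 3 + 6) / 6 = 23/6 = 3.8333
  x̄ = (4.1667, 3.8333),  deviation x̄ - mu_0 = (4.1667, 3.8333) - (8, 5) = (-3.8333, -1.1667).

Step 2 — sample covariance matrix, S[i,j] = (1/(n-1)) · Σ_k (x_{k,i} - mean_i) · (x_{k,j} - mean_j), divisor n-1 = 5:
  S[U,U] = ((-1.1667)·(-1.1667) + (3.8333)·(3.8333) + (-3.1667)·(-3.1667) + (-0.1667)·(-0.1667) + (2.8333)·(2.8333) + (-2.1667)·(-2.1667)) / 5 = 38.8333/5 = 7.7667
  S[U,V] = ((-1.1667)·(0.1667) + (3.8333)·(-1.8333) + (-3.1667)·(-0.8333) + (-0.1667)·(1.1667) + (2.8333)·(-0.8333) + (-2.1667)·(2.1667)) / 5 = -11.8333/5 = -2.3667
  S[V,V] = ((0.1667)·(0.1667) + (-1.8333)·(-1.8333) + (-0.8333)·(-0.8333) + (1.1667)·(1.1667) + (-0.8333)·(-0.8333) + (2.1667)·(2.1667)) / 5 = 10.8333/5 = 2.1667
  S = [[7.7667, -2.3667],
 [-2.3667, 2.1667]].

Step 3 — invert S. det(S) = 7.7667·2.1667 - (-2.3667)² = 11.2267.
  S^{-1} = (1/det) · [[d, -b], [-b, a]] = [[0.193, 0.2108],
 [0.2108, 0.6918]].

Step 4 — quadratic form (x̄ - mu_0)^T · S^{-1} · (x̄ - mu_0):
  S^{-1} · (x̄ - mu_0) = (-0.9857, -1.6152),
  (x̄ - mu_0)^T · [...] = (-3.8333)·(-0.9857) + (-1.1667)·(-1.6152) = 5.6631.

Step 5 — scale by n: T² = 6 · 5.6631 = 33.9786.

T² ≈ 33.9786


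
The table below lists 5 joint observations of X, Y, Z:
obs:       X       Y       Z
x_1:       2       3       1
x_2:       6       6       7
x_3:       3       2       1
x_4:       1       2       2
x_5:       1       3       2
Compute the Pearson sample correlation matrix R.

Step 1 — column means:
  mean(X) = (2 + 6 + 3 + 1 + 1) / 5 = 13/5 = 2.6
  mean(Y) = (3 + 6 + 2 + 2 + 3) / 5 = 16/5 = 3.2
  mean(Z) = (1 + 7 + 1 + 2 + 2) / 5 = 13/5 = 2.6

Step 2 — sample variances and covariances s[i,j] = (1/(n-1)) · Σ_k (x_{k,i} - mean_i) · (x_{k,j} - mean_j), with n-1 = 4:
  s[X,X] = ((-0.6)·(-0.6) + (3.4)·(3.4) + (0.4)·(0.4) + (-1.6)·(-1.6) + (-1.6)·(-1.6)) / 4 = 17.2/4 = 4.3
  s[X,Y] = ((-0.6)·(-0.2) + (3.4)·(2.8) + (0.4)·(-1.2) + (-1.6)·(-1.2) + (-1.6)·(-0.2)) / 4 = 11.4/4 = 2.85
  s[X,Z] = ((-0.6)·(-1.6) + (3.4)·(4.4) + (0.4)·(-1.6) + (-1.6)·(-0.6) + (-1.6)·(-0.6)) / 4 = 17.2/4 = 4.3
  s[Y,Y] = ((-0.2)·(-0.2) + (2.8)·(2.8) + (-1.2)·(-1.2) + (-1.2)·(-1.2) + (-0.2)·(-0.2)) / 4 = 10.8/4 = 2.7
  s[Y,Z] = ((-0.2)·(-1.6) + (2.8)·(4.4) + (-1.2)·(-1.6) + (-1.2)·(-0.6) + (-0.2)·(-0.6)) / 4 = 15.4/4 = 3.85
  s[Z,Z] = ((-1.6)·(-1.6) + (4.4)·(4.4) + (-1.6)·(-1.6) + (-0.6)·(-0.6) + (-0.6)·(-0.6)) / 4 = 25.2/4 = 6.3
  Sample standard deviations s_i = √(s[i,i]):
  s(X) = √(4.3) = 2.0736
  s(Y) = √(2.7) = 1.6432
  s(Z) = √(6.3) = 2.51

Step 3 — r_{ij} = s_{ij} / (s_i · s_j):
  r[X,X] = 1 (diagonal).
  r[X,Y] = 2.85 / (2.0736 · 1.6432) = 2.85 / 3.4073 = 0.8364
  r[X,Z] = 4.3 / (2.0736 · 2.51) = 4.3 / 5.2048 = 0.8262
  r[Y,Y] = 1 (diagonal).
  r[Y,Z] = 3.85 / (1.6432 · 2.51) = 3.85 / 4.1243 = 0.9335
  r[Z,Z] = 1 (diagonal).

R is symmetric with unit diagonal. Assembling:

R = [[1, 0.8364, 0.8262],
 [0.8364, 1, 0.9335],
 [0.8262, 0.9335, 1]]


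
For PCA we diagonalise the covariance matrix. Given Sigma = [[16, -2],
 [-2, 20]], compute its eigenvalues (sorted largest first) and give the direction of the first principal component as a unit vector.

Step 1 — characteristic polynomial of 2×2 Sigma:
  det(Sigma - λI) = λ² - trace · λ + det = 0.
  trace = 16 + 20 = 36, det = 16·20 - (-2)² = 316.
Step 2 — discriminant:
  Δ = trace² - 4·det = 1296 - 1264 = 32.
Step 3 — eigenvalues:
  λ = (trace ± √Δ)/2 = (36 ± 5.6569)/2,
  λ_1 = 20.8284,  λ_2 = 15.1716.

Step 4 — unit eigenvector for λ_1: solve (Sigma - λ_1 I)v = 0. First row:
  (16 - 20.8284)·v_x + (-2)·v_y = 0, i.e. (-4.8284)·v_x + (-2)·v_y = 0,
  so v ∝ (b, λ_1 - a) = (-2, 4.8284); multiply by -1 so the first entry is positive: u = (2, -4.8284).
  ||u|| = √((2)² + (-4.8284)²) = √(27.3137) ≈ 5.2263,
  v_1 = u/||u|| ≈ (0.3827, -0.9239) (||v_1|| = 1).

λ_1 = 20.8284,  λ_2 = 15.1716;  v_1 ≈ (0.3827, -0.9239)


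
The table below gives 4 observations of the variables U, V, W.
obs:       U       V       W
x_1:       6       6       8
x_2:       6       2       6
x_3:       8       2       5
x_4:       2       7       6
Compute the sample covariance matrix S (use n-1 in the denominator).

Step 1 — column means:
  mean(U) = (6 + 6 + 8 + 2) / 4 = 22/4 = 5.5
  mean(V) = (6 + 2 + 2 + 7) / 4 = 17/4 = 4.25
  mean(W) = (8 + 6 + 5 + 6) / 4 = 25/4 = 6.25

Step 2 — sample covariance S[i,j] = (1/(n-1)) · Σ_k (x_{k,i} - mean_i) · (x_{k,j} - mean_j), with n-1 = 3.
  S[U,U] = ((0.5)·(0.5) + (0.5)·(0.5) + (2.5)·(2.5) + (-3.5)·(-3.5)) / 3 = 19/3 = 6.3333
  S[U,V] = ((0.5)·(1.75) + (0.5)·(-2.25) + (2.5)·(-2.25) + (-3.5)·(2.75)) / 3 = -15.5/3 = -5.1667
  S[U,W] = ((0.5)·(1.75) + (0.5)·(-0.25) + (2.5)·(-1.25) + (-3.5)·(-0.25)) / 3 = -1.5/3 = -0.5
  S[V,V] = ((1.75)·(1.75) + (-2.25)·(-2.25) + (-2.25)·(-2.25) + (2.75)·(2.75)) / 3 = 20.75/3 = 6.9167
  S[V,W] = ((1.75)·(1.75) + (-2.25)·(-0.25) + (-2.25)·(-1.25) + (2.75)·(-0.25)) / 3 = 5.75/3 = 1.9167
  S[W,W] = ((1.75)·(1.75) + (-0.25)·(-0.25) + (-1.25)·(-1.25) + (-0.25)·(-0.25)) / 3 = 4.75/3 = 1.5833

S is symmetric (S[j,i] = S[i,j]). Assembling:

S = [[6.3333, -5.1667, -0.5],
 [-5.1667, 6.9167, 1.9167],
 [-0.5, 1.9167, 1.5833]]


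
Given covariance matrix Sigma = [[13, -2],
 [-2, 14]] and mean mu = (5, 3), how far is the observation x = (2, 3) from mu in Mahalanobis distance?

Step 1 — centre the observation: (x - mu) = (-3, 0).

Step 2 — invert Sigma. det(Sigma) = 13·14 - (-2)² = 178.
  Sigma^{-1} = (1/det) · [[d, -b], [-b, a]] = [[0.0787, 0.0112],
 [0.0112, 0.073]].

Step 3 — form the quadratic (x - mu)^T · Sigma^{-1} · (x - mu):
  Sigma^{-1} · (x - mu) = (-0.236, -0.0337).
  (x - mu)^T · [Sigma^{-1} · (x - mu)] = (-3)·(-0.236) + (0)·(-0.0337) = 0.7079.

Step 4 — take square root: d = √(0.7079) ≈ 0.8413.

d(x, mu) = √(0.7079) ≈ 0.8413


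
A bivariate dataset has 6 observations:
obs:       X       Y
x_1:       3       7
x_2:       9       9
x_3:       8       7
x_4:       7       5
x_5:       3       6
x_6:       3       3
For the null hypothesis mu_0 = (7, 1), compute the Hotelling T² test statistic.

Step 1 — sample mean vector:
  mean(X) = (3 + 9 + 8 + 7 + 3 + 3) / 6 = 33/6 = 5.5
  mean(Y) = (7 + 9 + 7 + 5 + 6 + 3) / 6 = 37/6 = 6.1667
  x̄ = (5.5, 6.1667),  deviation x̄ - mu_0 = (5.5, 6.1667) - (7, 1) = (-1.5, 5.1667).

Step 2 — sample covariance matrix, S[i,j] = (1/(n-1)) · Σ_k (x_{k,i} - mean_i) · (x_{k,j} - mean_j), divisor n-1 = 5:
  S[X,X] = ((-2.5)·(-2.5) + (3.5)·(3.5) + (2.5)·(2.5) + (1.5)·(1.5) + (-2.5)·(-2.5) + (-2.5)·(-2.5)) / 5 = 39.5/5 = 7.9
  S[X,Y] = ((-2.5)·(0.8333) + (3.5)·(2.8333) + (2.5)·(0.8333) + (1.5)·(-1.1667) + (-2.5)·(-0.1667) + (-2.5)·(-3.1667)) / 5 = 16.5/5 = 3.3
  S[Y,Y] = ((0.8333)·(0.8333) + (2.8333)·(2.8333) + (0.8333)·(0.8333) + (-1.1667)·(-1.1667) + (-0.1667)·(-0.1667) + (-3.1667)·(-3.1667)) / 5 = 20.8333/5 = 4.1667
  S = [[7.9, 3.3],
 [3.3, 4.1667]].

Step 3 — invert S. det(S) = 7.9·4.1667 - (3.3)² = 22.0267.
  S^{-1} = (1/det) · [[d, -b], [-b, a]] = [[0.1892, -0.1498],
 [-0.1498, 0.3587]].

Step 4 — quadratic form (x̄ - mu_0)^T · S^{-1} · (x̄ - mu_0):
  S^{-1} · (x̄ - mu_0) = (-1.0578, 2.0778),
  (x̄ - mu_0)^T · [...] = (-1.5)·(-1.0578) + (5.1667)·(2.0778) = 12.3219.

Step 5 — scale by n: T² = 6 · 12.3219 = 73.9316.

T² ≈ 73.9316


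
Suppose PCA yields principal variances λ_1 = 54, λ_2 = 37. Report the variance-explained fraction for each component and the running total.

Step 1 — total variance = trace(Sigma) = Σ λ_i = 54 + 37 = 91.

Step 2 — fraction explained by component i = λ_i / Σ λ:
  PC1: 54/91 = 0.5934
  PC2: 37/91 = 0.4066

Step 3 — cumulative fraction after k components = (λ_1 + ... + λ_k) / Σ λ:
  k = 1: 54/91 = 0.5934
  k = 2: (54 + 37)/91 = 91/91 = 1

Summary (fraction, with percent):

explained: PC1 0.5934 (59.34%), PC2 0.4066 (40.66%);  cumulative: 0.5934, 1


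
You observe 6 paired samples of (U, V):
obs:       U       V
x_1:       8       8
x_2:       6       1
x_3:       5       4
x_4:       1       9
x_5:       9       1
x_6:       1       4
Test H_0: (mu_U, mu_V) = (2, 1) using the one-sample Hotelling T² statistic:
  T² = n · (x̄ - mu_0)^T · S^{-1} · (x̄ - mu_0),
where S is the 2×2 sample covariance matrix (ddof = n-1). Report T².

Step 1 — sample mean vector:
  mean(U) = (8 + 6 + 5 + 1 + 9 + 1) / 6 = 30/6 = 5
  mean(V) = (8 + 1 + 4 + 9 + 1 + 4) / 6 = 27/6 = 4.5
  x̄ = (5, 4.5),  deviation x̄ - mu_0 = (5, 4.5) - (2, 1) = (3, 3.5).

Step 2 — sample covariance matrix, S[i,j] = (1/(n-1)) · Σ_k (x_{k,i} - mean_i) · (x_{k,j} - mean_j), divisor n-1 = 5:
  S[U,U] = ((3)·(3) + (1)·(1) + (0)·(0) + (-4)·(-4) + (4)·(4) + (-4)·(-4)) / 5 = 58/5 = 11.6
  S[U,V] = ((3)·(3.5) + (1)·(-3.5) + (0)·(-0.5) + (-4)·(4.5) + (4)·(-3.5) + (-4)·(-0.5)) / 5 = -23/5 = -4.6
  S[V,V] = ((3.5)·(3.5) + (-3.5)·(-3.5) + (-0.5)·(-0.5) + (4.5)·(4.5) + (-3.5)·(-3.5) + (-0.5)·(-0.5)) / 5 = 57.5/5 = 11.5
  S = [[11.6, -4.6],
 [-4.6, 11.5]].

Step 3 — invert S. det(S) = 11.6·11.5 - (-4.6)² = 112.24.
  S^{-1} = (1/det) · [[d, -b], [-b, a]] = [[0.1025, 0.041],
 [0.041, 0.1033]].

Step 4 — quadratic form (x̄ - mu_0)^T · S^{-1} · (x̄ - mu_0):
  S^{-1} · (x̄ - mu_0) = (0.4508, 0.4847),
  (x̄ - mu_0)^T · [...] = (3)·(0.4508) + (3.5)·(0.4847) = 3.0488.

Step 5 — scale by n: T² = 6 · 3.0488 = 18.2929.

T² ≈ 18.2929


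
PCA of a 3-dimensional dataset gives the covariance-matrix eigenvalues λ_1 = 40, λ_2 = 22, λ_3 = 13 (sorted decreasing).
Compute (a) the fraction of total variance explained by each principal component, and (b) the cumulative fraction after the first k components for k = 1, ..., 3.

Step 1 — total variance = trace(Sigma) = Σ λ_i = 40 + 22 + 13 = 75.

Step 2 — fraction explained by component i = λ_i / Σ λ:
  PC1: 40/75 = 0.5333
  PC2: 22/75 = 0.2933
  PC3: 13/75 = 0.1733

Step 3 — cumulative fraction after k components = (λ_1 + ... + λ_k) / Σ λ:
  k = 1: 40/75 = 0.5333
  k = 2: (40 + 22)/75 = 62/75 = 0.8267
  k = 3: (40 + 22 + 13)/75 = 75/75 = 1

Summary (fraction, with percent):

explained: PC1 0.5333 (53.33%), PC2 0.2933 (29.33%), PC3 0.1733 (17.33%);  cumulative: 0.5333, 0.8267, 1


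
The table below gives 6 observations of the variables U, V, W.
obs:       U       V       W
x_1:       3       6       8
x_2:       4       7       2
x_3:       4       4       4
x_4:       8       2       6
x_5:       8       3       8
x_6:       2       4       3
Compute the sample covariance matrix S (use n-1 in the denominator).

Step 1 — column means:
  mean(U) = (3 + 4 + 4 + 8 + 8 + 2) / 6 = 29/6 = 4.8333
  mean(V) = (6 + 7 + 4 + 2 + 3 + 4) / 6 = 26/6 = 4.3333
  mean(W) = (8 + 2 + 4 + 6 + 8 + 3) / 6 = 31/6 = 5.1667

Step 2 — sample covariance S[i,j] = (1/(n-1)) · Σ_k (x_{k,i} - mean_i) · (x_{k,j} - mean_j), with n-1 = 5.
  S[U,U] = ((-1.8333)·(-1.8333) + (-0.8333)·(-0.8333) + (-0.8333)·(-0.8333) + (3.1667)·(3.1667) + (3.1667)·(3.1667) + (-2.8333)·(-2.8333)) / 5 = 32.8333/5 = 6.5667
  S[U,V] = ((-1.8333)·(1.6667) + (-0.8333)·(2.6667) + (-0.8333)·(-0.3333) + (3.1667)·(-2.3333) + (3.1667)·(-1.3333) + (-2.8333)·(-0.3333)) / 5 = -15.6667/5 = -3.1333
  S[U,W] = ((-1.8333)·(2.8333) + (-0.8333)·(-3.1667) + (-0.8333)·(-1.1667) + (3.1667)·(0.8333) + (3.1667)·(2.8333) + (-2.8333)·(-2.1667)) / 5 = 16.1667/5 = 3.2333
  S[V,V] = ((1.6667)·(1.6667) + (2.6667)·(2.6667) + (-0.3333)·(-0.3333) + (-2.3333)·(-2.3333) + (-1.3333)·(-1.3333) + (-0.3333)·(-0.3333)) / 5 = 17.3333/5 = 3.4667
  S[V,W] = ((1.6667)·(2.8333) + (2.6667)·(-3.1667) + (-0.3333)·(-1.1667) + (-2.3333)·(0.8333) + (-1.3333)·(2.8333) + (-0.3333)·(-2.1667)) / 5 = -8.3333/5 = -1.6667
  S[W,W] = ((2.8333)·(2.8333) + (-3.1667)·(-3.1667) + (-1.1667)·(-1.1667) + (0.8333)·(0.8333) + (2.8333)·(2.8333) + (-2.1667)·(-2.1667)) / 5 = 32.8333/5 = 6.5667

S is symmetric (S[j,i] = S[i,j]). Assembling:

S = [[6.5667, -3.1333, 3.2333],
 [-3.1333, 3.4667, -1.6667],
 [3.2333, -1.6667, 6.5667]]


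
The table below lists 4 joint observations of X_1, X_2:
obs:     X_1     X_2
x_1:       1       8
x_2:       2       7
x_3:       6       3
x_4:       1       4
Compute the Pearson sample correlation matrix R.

Step 1 — column means:
  mean(X_1) = (1 + 2 + 6 + 1) / 4 = 10/4 = 2.5
  mean(X_2) = (8 + 7 + 3 + 4) / 4 = 22/4 = 5.5

Step 2 — sample variances and covariances s[i,j] = (1/(n-1)) · Σ_k (x_{k,i} - mean_i) · (x_{k,j} - mean_j), with n-1 = 3:
  s[X_1,X_1] = ((-1.5)·(-1.5) + (-0.5)·(-0.5) + (3.5)·(3.5) + (-1.5)·(-1.5)) / 3 = 17/3 = 5.6667
  s[X_1,X_2] = ((-1.5)·(2.5) + (-0.5)·(1.5) + (3.5)·(-2.5) + (-1.5)·(-1.5)) / 3 = -11/3 = -3.6667
  s[X_2,X_2] = ((2.5)·(2.5) + (1.5)·(1.5) + (-2.5)·(-2.5) + (-1.5)·(-1.5)) / 3 = 17/3 = 5.6667
  Sample standard deviations s_i = √(s[i,i]):
  s(X_1) = √(5.6667) = 2.3805
  s(X_2) = √(5.6667) = 2.3805

Step 3 — r_{ij} = s_{ij} / (s_i · s_j):
  r[X_1,X_1] = 1 (diagonal).
  r[X_1,X_2] = -3.6667 / (2.3805 · 2.3805) = -3.6667 / 5.6667 = -0.6471
  r[X_2,X_2] = 1 (diagonal).

R is symmetric with unit diagonal. Assembling:

R = [[1, -0.6471],
 [-0.6471, 1]]


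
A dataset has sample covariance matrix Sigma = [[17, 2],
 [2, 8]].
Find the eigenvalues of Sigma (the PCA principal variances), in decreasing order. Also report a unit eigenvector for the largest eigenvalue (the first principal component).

Step 1 — characteristic polynomial of 2×2 Sigma:
  det(Sigma - λI) = λ² - trace · λ + det = 0.
  trace = 17 + 8 = 25, det = 17·8 - (2)² = 132.
Step 2 — discriminant:
  Δ = trace² - 4·det = 625 - 528 = 97.
Step 3 — eigenvalues:
  λ = (trace ± √Δ)/2 = (25 ± 9.8489)/2,
  λ_1 = 17.4244,  λ_2 = 7.5756.

Step 4 — unit eigenvector for λ_1: solve (Sigma - λ_1 I)v = 0. First row:
  (17 - 17.4244)·v_x + (2)·v_y = 0, i.e. (-0.4244)·v_x + (2)·v_y = 0,
  so v ∝ (b, λ_1 - a) = (2, 0.4244) = u.
  ||u|| = √((2)² + (0.4244)²) = √(4.1801) ≈ 2.0445,
  v_1 = u/||u|| ≈ (0.9782, 0.2076) (||v_1|| = 1).

λ_1 = 17.4244,  λ_2 = 7.5756;  v_1 ≈ (0.9782, 0.2076)


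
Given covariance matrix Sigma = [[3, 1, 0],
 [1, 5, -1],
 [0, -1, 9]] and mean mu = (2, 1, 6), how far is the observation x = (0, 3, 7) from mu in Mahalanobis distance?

Step 1 — centre the observation: (x - mu) = (-2, 2, 1).

Step 2 — invert Sigma (cofactor / det for 3×3, or solve directly):
  Sigma^{-1} = [[0.3577, -0.0732, -0.0081],
 [-0.0732, 0.2195, 0.0244],
 [-0.0081, 0.0244, 0.1138]].

Step 3 — form the quadratic (x - mu)^T · Sigma^{-1} · (x - mu):
  Sigma^{-1} · (x - mu) = (-0.8699, 0.6098, 0.1789).
  (x - mu)^T · [Sigma^{-1} · (x - mu)] = (-2)·(-0.8699) + (2)·(0.6098) + (1)·(0.1789) = 3.1382.

Step 4 — take square root: d = √(3.1382) ≈ 1.7715.

d(x, mu) = √(3.1382) ≈ 1.7715


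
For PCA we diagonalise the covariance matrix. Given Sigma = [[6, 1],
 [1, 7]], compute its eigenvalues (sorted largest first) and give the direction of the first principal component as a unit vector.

Step 1 — characteristic polynomial of 2×2 Sigma:
  det(Sigma - λI) = λ² - trace · λ + det = 0.
  trace = 6 + 7 = 13, det = 6·7 - (1)² = 41.
Step 2 — discriminant:
  Δ = trace² - 4·det = 169 - 164 = 5.
Step 3 — eigenvalues:
  λ = (trace ± √Δ)/2 = (13 ± 2.2361)/2,
  λ_1 = 7.618,  λ_2 = 5.382.

Step 4 — unit eigenvector for λ_1: solve (Sigma - λ_1 I)v = 0. First row:
  (6 - 7.618)·v_x + (1)·v_y = 0, i.e. (-1.618)·v_x + (1)·v_y = 0,
  so v ∝ (b, λ_1 - a) = (1, 1.618) = u.
  ||u|| = √((1)² + (1.618)²) = √(3.618) ≈ 1.9021,
  v_1 = u/||u|| ≈ (0.5257, 0.8507) (||v_1|| = 1).

λ_1 = 7.618,  λ_2 = 5.382;  v_1 ≈ (0.5257, 0.8507)


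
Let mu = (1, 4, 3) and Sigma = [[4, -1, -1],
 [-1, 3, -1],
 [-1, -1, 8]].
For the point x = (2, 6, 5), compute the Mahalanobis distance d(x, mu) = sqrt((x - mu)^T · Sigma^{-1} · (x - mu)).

Step 1 — centre the observation: (x - mu) = (1, 2, 2).

Step 2 — invert Sigma (cofactor / det for 3×3, or solve directly):
  Sigma^{-1} = [[0.2911, 0.1139, 0.0506],
 [0.1139, 0.3924, 0.0633],
 [0.0506, 0.0633, 0.1392]].

Step 3 — form the quadratic (x - mu)^T · Sigma^{-1} · (x - mu):
  Sigma^{-1} · (x - mu) = (0.6203, 1.0253, 0.4557).
  (x - mu)^T · [Sigma^{-1} · (x - mu)] = (1)·(0.6203) + (2)·(1.0253) + (2)·(0.4557) = 3.5823.

Step 4 — take square root: d = √(3.5823) ≈ 1.8927.

d(x, mu) = √(3.5823) ≈ 1.8927


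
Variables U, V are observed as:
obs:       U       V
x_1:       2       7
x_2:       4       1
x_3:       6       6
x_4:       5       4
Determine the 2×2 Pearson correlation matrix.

Step 1 — column means:
  mean(U) = (2 + 4 + 6 + 5) / 4 = 17/4 = 4.25
  mean(V) = (7 + 1 + 6 + 4) / 4 = 18/4 = 4.5

Step 2 — sample variances and covariances s[i,j] = (1/(n-1)) · Σ_k (x_{k,i} - mean_i) · (x_{k,j} - mean_j), with n-1 = 3:
  s[U,U] = ((-2.25)·(-2.25) + (-0.25)·(-0.25) + (1.75)·(1.75) + (0.75)·(0.75)) / 3 = 8.75/3 = 2.9167
  s[U,V] = ((-2.25)·(2.5) + (-0.25)·(-3.5) + (1.75)·(1.5) + (0.75)·(-0.5)) / 3 = -2.5/3 = -0.8333
  s[V,V] = ((2.5)·(2.5) + (-3.5)·(-3.5) + (1.5)·(1.5) + (-0.5)·(-0.5)) / 3 = 21/3 = 7
  Sample standard deviations s_i = √(s[i,i]):
  s(U) = √(2.9167) = 1.7078
  s(V) = √(7) = 2.6458

Step 3 — r_{ij} = s_{ij} / (s_i · s_j):
  r[U,U] = 1 (diagonal).
  r[U,V] = -0.8333 / (1.7078 · 2.6458) = -0.8333 / 4.5185 = -0.1844
  r[V,V] = 1 (diagonal).

R is symmetric with unit diagonal. Assembling:

R = [[1, -0.1844],
 [-0.1844, 1]]


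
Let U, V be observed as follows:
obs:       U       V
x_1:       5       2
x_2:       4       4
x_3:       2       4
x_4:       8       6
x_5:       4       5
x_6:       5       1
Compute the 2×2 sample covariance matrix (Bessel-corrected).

Step 1 — column means:
  mean(U) = (5 + 4 + 2 + 8 + 4 + 5) / 6 = 28/6 = 4.6667
  mean(V) = (2 + 4 + 4 + 6 + 5 + 1) / 6 = 22/6 = 3.6667

Step 2 — sample covariance S[i,j] = (1/(n-1)) · Σ_k (x_{k,i} - mean_i) · (x_{k,j} - mean_j), with n-1 = 5.
  S[U,U] = ((0.3333)·(0.3333) + (-0.6667)·(-0.6667) + (-2.6667)·(-2.6667) + (3.3333)·(3.3333) + (-0.6667)·(-0.6667) + (0.3333)·(0.3333)) / 5 = 19.3333/5 = 3.8667
  S[U,V] = ((0.3333)·(-1.6667) + (-0.6667)·(0.3333) + (-2.6667)·(0.3333) + (3.3333)·(2.3333) + (-0.6667)·(1.3333) + (0.3333)·(-2.6667)) / 5 = 4.3333/5 = 0.8667
  S[V,V] = ((-1.6667)·(-1.6667) + (0.3333)·(0.3333) + (0.3333)·(0.3333) + (2.3333)·(2.3333) + (1.3333)·(1.3333) + (-2.6667)·(-2.6667)) / 5 = 17.3333/5 = 3.4667

S is symmetric (S[j,i] = S[i,j]). Assembling:

S = [[3.8667, 0.8667],
 [0.8667, 3.4667]]


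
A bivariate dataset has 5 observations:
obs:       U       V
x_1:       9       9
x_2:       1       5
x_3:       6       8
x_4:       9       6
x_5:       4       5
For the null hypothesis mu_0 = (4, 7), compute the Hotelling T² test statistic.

Step 1 — sample mean vector:
  mean(U) = (9 + 1 + 6 + 9 + 4) / 5 = 29/5 = 5.8
  mean(V) = (9 + 5 + 8 + 6 + 5) / 5 = 33/5 = 6.6
  x̄ = (5.8, 6.6),  deviation x̄ - mu_0 = (5.8, 6.6) - (4, 7) = (1.8, -0.4).

Step 2 — sample covariance matrix, S[i,j] = (1/(n-1)) · Σ_k (x_{k,i} - mean_i) · (x_{k,j} - mean_j), divisor n-1 = 4:
  S[U,U] = ((3.2)·(3.2) + (-4.8)·(-4.8) + (0.2)·(0.2) + (3.2)·(3.2) + (-1.8)·(-1.8)) / 4 = 46.8/4 = 11.7
  S[U,V] = ((3.2)·(2.4) + (-4.8)·(-1.6) + (0.2)·(1.4) + (3.2)·(-0.6) + (-1.8)·(-1.6)) / 4 = 16.6/4 = 4.15
  S[V,V] = ((2.4)·(2.4) + (-1.6)·(-1.6) + (1.4)·(1.4) + (-0.6)·(-0.6) + (-1.6)·(-1.6)) / 4 = 13.2/4 = 3.3
  S = [[11.7, 4.15],
 [4.15, 3.3]].

Step 3 — invert S. det(S) = 11.7·3.3 - (4.15)² = 21.3875.
  S^{-1} = (1/det) · [[d, -b], [-b, a]] = [[0.1543, -0.194],
 [-0.194, 0.547]].

Step 4 — quadratic form (x̄ - mu_0)^T · S^{-1} · (x̄ - mu_0):
  S^{-1} · (x̄ - mu_0) = (0.3553, -0.5681),
  (x̄ - mu_0)^T · [...] = (1.8)·(0.3553) + (-0.4)·(-0.5681) = 0.8669.

Step 5 — scale by n: T² = 5 · 0.8669 = 4.3343.

T² ≈ 4.3343


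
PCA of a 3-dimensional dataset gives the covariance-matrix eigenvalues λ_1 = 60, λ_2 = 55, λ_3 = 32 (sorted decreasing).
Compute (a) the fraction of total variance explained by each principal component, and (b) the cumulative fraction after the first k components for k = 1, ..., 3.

Step 1 — total variance = trace(Sigma) = Σ λ_i = 60 + 55 + 32 = 147.

Step 2 — fraction explained by component i = λ_i / Σ λ:
  PC1: 60/147 = 0.4082
  PC2: 55/147 = 0.3741
  PC3: 32/147 = 0.2177

Step 3 — cumulative fraction after k components = (λ_1 + ... + λ_k) / Σ λ:
  k = 1: 60/147 = 0.4082
  k = 2: (60 + 55)/147 = 115/147 = 0.7823
  k = 3: (60 + 55 + 32)/147 = 147/147 = 1

Summary (fraction, with percent):

explained: PC1 0.4082 (40.82%), PC2 0.3741 (37.41%), PC3 0.2177 (21.77%);  cumulative: 0.4082, 0.7823, 1


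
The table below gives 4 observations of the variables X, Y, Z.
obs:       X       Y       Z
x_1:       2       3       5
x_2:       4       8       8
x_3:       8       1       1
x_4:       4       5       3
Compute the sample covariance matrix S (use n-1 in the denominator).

Step 1 — column means:
  mean(X) = (2 + 4 + 8 + 4) / 4 = 18/4 = 4.5
  mean(Y) = (3 + 8 + 1 + 5) / 4 = 17/4 = 4.25
  mean(Z) = (5 + 8 + 1 + 3) / 4 = 17/4 = 4.25

Step 2 — sample covariance S[i,j] = (1/(n-1)) · Σ_k (x_{k,i} - mean_i) · (x_{k,j} - mean_j), with n-1 = 3.
  S[X,X] = ((-2.5)·(-2.5) + (-0.5)·(-0.5) + (3.5)·(3.5) + (-0.5)·(-0.5)) / 3 = 19/3 = 6.3333
  S[X,Y] = ((-2.5)·(-1.25) + (-0.5)·(3.75) + (3.5)·(-3.25) + (-0.5)·(0.75)) / 3 = -10.5/3 = -3.5
  S[X,Z] = ((-2.5)·(0.75) + (-0.5)·(3.75) + (3.5)·(-3.25) + (-0.5)·(-1.25)) / 3 = -14.5/3 = -4.8333
  S[Y,Y] = ((-1.25)·(-1.25) + (3.75)·(3.75) + (-3.25)·(-3.25) + (0.75)·(0.75)) / 3 = 26.75/3 = 8.9167
  S[Y,Z] = ((-1.25)·(0.75) + (3.75)·(3.75) + (-3.25)·(-3.25) + (0.75)·(-1.25)) / 3 = 22.75/3 = 7.5833
  S[Z,Z] = ((0.75)·(0.75) + (3.75)·(3.75) + (-3.25)·(-3.25) + (-1.25)·(-1.25)) / 3 = 26.75/3 = 8.9167

S is symmetric (S[j,i] = S[i,j]). Assembling:

S = [[6.3333, -3.5, -4.8333],
 [-3.5, 8.9167, 7.5833],
 [-4.8333, 7.5833, 8.9167]]


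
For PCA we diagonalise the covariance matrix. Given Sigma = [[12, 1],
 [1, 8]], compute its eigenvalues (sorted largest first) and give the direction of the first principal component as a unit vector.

Step 1 — characteristic polynomial of 2×2 Sigma:
  det(Sigma - λI) = λ² - trace · λ + det = 0.
  trace = 12 + 8 = 20, det = 12·8 - (1)² = 95.
Step 2 — discriminant:
  Δ = trace² - 4·det = 400 - 380 = 20.
Step 3 — eigenvalues:
  λ = (trace ± √Δ)/2 = (20 ± 4.4721)/2,
  λ_1 = 12.2361,  λ_2 = 7.7639.

Step 4 — unit eigenvector for λ_1: solve (Sigma - λ_1 I)v = 0. First row:
  (12 - 12.2361)·v_x + (1)·v_y = 0, i.e. (-0.2361)·v_x + (1)·v_y = 0,
  so v ∝ (b, λ_1 - a) = (1, 0.2361) = u.
  ||u|| = √((1)² + (0.2361)²) = √(1.0557) ≈ 1.0275,
  v_1 = u/||u|| ≈ (0.9732, 0.2298) (||v_1|| = 1).

λ_1 = 12.2361,  λ_2 = 7.7639;  v_1 ≈ (0.9732, 0.2298)


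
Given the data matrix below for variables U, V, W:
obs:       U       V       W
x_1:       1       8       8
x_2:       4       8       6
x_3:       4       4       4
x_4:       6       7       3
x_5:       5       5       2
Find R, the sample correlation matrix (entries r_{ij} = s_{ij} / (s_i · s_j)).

Step 1 — column means:
  mean(U) = (1 + 4 + 4 + 6 + 5) / 5 = 20/5 = 4
  mean(V) = (8 + 8 + 4 + 7 + 5) / 5 = 32/5 = 6.4
  mean(W) = (8 + 6 + 4 + 3 + 2) / 5 = 23/5 = 4.6

Step 2 — sample variances and covariances s[i,j] = (1/(n-1)) · Σ_k (x_{k,i} - mean_i) · (x_{k,j} - mean_j), with n-1 = 4:
  s[U,U] = ((-3)·(-3) + (0)·(0) + (0)·(0) + (2)·(2) + (1)·(1)) / 4 = 14/4 = 3.5
  s[U,V] = ((-3)·(1.6) + (0)·(1.6) + (0)·(-2.4) + (2)·(0.6) + (1)·(-1.4)) / 4 = -5/4 = -1.25
  s[U,W] = ((-3)·(3.4) + (0)·(1.4) + (0)·(-0.6) + (2)·(-1.6) + (1)·(-2.6)) / 4 = -16/4 = -4
  s[V,V] = ((1.6)·(1.6) + (1.6)·(1.6) + (-2.4)·(-2.4) + (0.6)·(0.6) + (-1.4)·(-1.4)) / 4 = 13.2/4 = 3.3
  s[V,W] = ((1.6)·(3.4) + (1.6)·(1.4) + (-2.4)·(-0.6) + (0.6)·(-1.6) + (-1.4)·(-2.6)) / 4 = 11.8/4 = 2.95
  s[W,W] = ((3.4)·(3.4) + (1.4)·(1.4) + (-0.6)·(-0.6) + (-1.6)·(-1.6) + (-2.6)·(-2.6)) / 4 = 23.2/4 = 5.8
  Sample standard deviations s_i = √(s[i,i]):
  s(U) = √(3.5) = 1.8708
  s(V) = √(3.3) = 1.8166
  s(W) = √(5.8) = 2.4083

Step 3 — r_{ij} = s_{ij} / (s_i · s_j):
  r[U,U] = 1 (diagonal).
  r[U,V] = -1.25 / (1.8708 · 1.8166) = -1.25 / 3.3985 = -0.3678
  r[U,W] = -4 / (1.8708 · 2.4083) = -4 / 4.5056 = -0.8878
  r[V,V] = 1 (diagonal).
  r[V,W] = 2.95 / (1.8166 · 2.4083) = 2.95 / 4.3749 = 0.6743
  r[W,W] = 1 (diagonal).

R is symmetric with unit diagonal. Assembling:

R = [[1, -0.3678, -0.8878],
 [-0.3678, 1, 0.6743],
 [-0.8878, 0.6743, 1]]


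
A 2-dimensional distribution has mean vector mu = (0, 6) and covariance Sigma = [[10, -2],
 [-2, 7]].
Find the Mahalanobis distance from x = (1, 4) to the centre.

Step 1 — centre the observation: (x - mu) = (1, -2).

Step 2 — invert Sigma. det(Sigma) = 10·7 - (-2)² = 66.
  Sigma^{-1} = (1/det) · [[d, -b], [-b, a]] = [[0.1061, 0.0303],
 [0.0303, 0.1515]].

Step 3 — form the quadratic (x - mu)^T · Sigma^{-1} · (x - mu):
  Sigma^{-1} · (x - mu) = (0.0455, -0.2727).
  (x - mu)^T · [Sigma^{-1} · (x - mu)] = (1)·(0.0455) + (-2)·(-0.2727) = 0.5909.

Step 4 — take square root: d = √(0.5909) ≈ 0.7687.

d(x, mu) = √(0.5909) ≈ 0.7687


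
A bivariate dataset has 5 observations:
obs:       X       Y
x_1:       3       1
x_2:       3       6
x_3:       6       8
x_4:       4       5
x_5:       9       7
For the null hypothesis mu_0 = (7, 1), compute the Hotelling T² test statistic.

Step 1 — sample mean vector:
  mean(X) = (3 + 3 + 6 + 4 + 9) / 5 = 25/5 = 5
  mean(Y) = (1 + 6 + 8 + 5 + 7) / 5 = 27/5 = 5.4
  x̄ = (5, 5.4),  deviation x̄ - mu_0 = (5, 5.4) - (7, 1) = (-2, 4.4).

Step 2 — sample covariance matrix, S[i,j] = (1/(n-1)) · Σ_k (x_{k,i} - mean_i) · (x_{k,j} - mean_j), divisor n-1 = 4:
  S[X,X] = ((-2)·(-2) + (-2)·(-2) + (1)·(1) + (-1)·(-1) + (4)·(4)) / 4 = 26/4 = 6.5
  S[X,Y] = ((-2)·(-4.4) + (-2)·(0.6) + (1)·(2.6) + (-1)·(-0.4) + (4)·(1.6)) / 4 = 17/4 = 4.25
  S[Y,Y] = ((-4.4)·(-4.4) + (0.6)·(0.6) + (2.6)·(2.6) + (-0.4)·(-0.4) + (1.6)·(1.6)) / 4 = 29.2/4 = 7.3
  S = [[6.5, 4.25],
 [4.25, 7.3]].

Step 3 — invert S. det(S) = 6.5·7.3 - (4.25)² = 29.3875.
  S^{-1} = (1/det) · [[d, -b], [-b, a]] = [[0.2484, -0.1446],
 [-0.1446, 0.2212]].

Step 4 — quadratic form (x̄ - mu_0)^T · S^{-1} · (x̄ - mu_0):
  S^{-1} · (x̄ - mu_0) = (-1.1331, 1.2624),
  (x̄ - mu_0)^T · [...] = (-2)·(-1.1331) + (4.4)·(1.2624) = 7.821.

Step 5 — scale by n: T² = 5 · 7.821 = 39.1051.

T² ≈ 39.1051


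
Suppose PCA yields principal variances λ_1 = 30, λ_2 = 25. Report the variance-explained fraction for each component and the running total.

Step 1 — total variance = trace(Sigma) = Σ λ_i = 30 + 25 = 55.

Step 2 — fraction explained by component i = λ_i / Σ λ:
  PC1: 30/55 = 0.5455
  PC2: 25/55 = 0.4545

Step 3 — cumulative fraction after k components = (λ_1 + ... + λ_k) / Σ λ:
  k = 1: 30/55 = 0.5455
  k = 2: (30 + 25)/55 = 55/55 = 1

Summary (fraction, with percent):

explained: PC1 0.5455 (54.55%), PC2 0.4545 (45.45%);  cumulative: 0.5455, 1


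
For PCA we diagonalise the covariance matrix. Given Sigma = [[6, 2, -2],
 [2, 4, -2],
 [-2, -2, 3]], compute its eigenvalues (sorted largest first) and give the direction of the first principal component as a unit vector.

Step 1 — characteristic polynomial p(λ) = det(λI - Sigma) = λ³ - tr·λ² + c_1·λ - det, where tr = trace, c_1 = sum of the principal 2×2 minors, det = det(Sigma):
  tr = 6 + 4 + 3 = 13,
  c_1 = (6·4 - (2)²) + (6·3 - (-2)²) + (4·3 - (-2)²) = 20 + 14 + 8 = 42,
  det = 6·(4·3 - (-2)²) - (2)·((2)·3 - (-2)·(-2)) + (-2)·((2)·(-2) - 4·(-2)) = 6·(8) - (2)·(2) + (-2)·(4) = 36.
  So p(λ) = λ³ - 13λ² + 42λ - 36.
Step 2 — look for an integer root (rational root theorem: any rational root is an integer divisor of 36). Testing λ = 3:
  p(3) = 27 - 117 + 126 - 36 = 0  ✓
  Dividing out (λ - 3): p(λ) = (λ - 3)(λ² - 10λ + 12).
Step 3 — remaining eigenvalues from the quadratic λ² - 10λ + 12 = 0:
  Δ = 10² - 4·12 = 100 - 48 = 52,  λ = (10 ± √52)/2 = (10 ± 7.2111)/2 ≈ 8.6056 or 1.3944.
  Sorted: λ_1 = 8.6056,  λ_2 = 3,  λ_3 = 1.3944  (check: sum = 13 = tr ✓).

Step 4 — unit eigenvector for λ_1 ≈ 8.6056: v spans the null space of (Sigma - λ_1 I), whose rows are
  r_1 = (-2.6056, 2, -2),  r_2 = (2, -4.6056, -2),  r_3 = (-2, -2, -5.6056).
  v is orthogonal to every row, so take v ∝ r_1 × r_2 = ((2)·(-2) - (-2)·(-4.6056), (-2)·(2) - (-2.6056)·(-2), (-2.6056)·(-4.6056) - (2)·(2)) ≈ (-13.2111, -9.2111, 8).
  Rescale (multiply by -1 so the first nonzero entry is positive): u = (13.2111, 9.2111, -8).
  ||u|| = √((13.2111)² + (9.2111)² + (-8)²) = √(323.3776) ≈ 17.9827,  v_1 = u/||u|| ≈ (0.7347, 0.5122, -0.4449) (||v_1|| = 1).

λ_1 = 8.6056,  λ_2 = 3,  λ_3 = 1.3944;  v_1 ≈ (0.7347, 0.5122, -0.4449)
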